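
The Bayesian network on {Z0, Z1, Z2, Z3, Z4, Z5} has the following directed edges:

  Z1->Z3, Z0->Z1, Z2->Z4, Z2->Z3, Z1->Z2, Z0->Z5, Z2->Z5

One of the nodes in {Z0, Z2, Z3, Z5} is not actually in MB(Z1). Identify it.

Z5

By definition, MB(Z1) is built from Z1's parents, Z1's children, and the co-parents of Z1.
Z1 has children Z2, Z3.
Pa(Z1) = {Z0}.
For each child, the remaining parents (spouses of Z1):
  Z2: no additional parents.
  Z3's other parent is Z2.
MB(Z1) = {Z0, Z2, Z3}.
Z5 is neither a parent, child, nor co-parent of Z1, so it does not belong.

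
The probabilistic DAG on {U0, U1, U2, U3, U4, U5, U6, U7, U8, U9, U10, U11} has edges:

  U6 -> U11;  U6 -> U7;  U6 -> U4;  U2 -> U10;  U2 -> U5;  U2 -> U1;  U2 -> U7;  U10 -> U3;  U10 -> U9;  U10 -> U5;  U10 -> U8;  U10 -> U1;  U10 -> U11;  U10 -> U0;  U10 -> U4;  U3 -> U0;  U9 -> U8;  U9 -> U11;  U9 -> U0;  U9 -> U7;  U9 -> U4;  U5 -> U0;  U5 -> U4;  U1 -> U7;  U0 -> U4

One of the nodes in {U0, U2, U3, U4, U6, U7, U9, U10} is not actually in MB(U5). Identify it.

U7

A node's Markov blanket = Pa ∪ Ch ∪ (parents of Ch other than the node itself).
U5's parents: U2, U10.
Children of U5: U0, U4.
Co-parents of U5 (other parents of its children):
  U0's other parents are U3, U9, U10.
  U4 also has parents U0, U6, U9, U10.
MB(U5) = {U0, U2, U3, U4, U6, U9, U10}.
U7 is neither a parent, child, nor co-parent of U5, so it does not belong.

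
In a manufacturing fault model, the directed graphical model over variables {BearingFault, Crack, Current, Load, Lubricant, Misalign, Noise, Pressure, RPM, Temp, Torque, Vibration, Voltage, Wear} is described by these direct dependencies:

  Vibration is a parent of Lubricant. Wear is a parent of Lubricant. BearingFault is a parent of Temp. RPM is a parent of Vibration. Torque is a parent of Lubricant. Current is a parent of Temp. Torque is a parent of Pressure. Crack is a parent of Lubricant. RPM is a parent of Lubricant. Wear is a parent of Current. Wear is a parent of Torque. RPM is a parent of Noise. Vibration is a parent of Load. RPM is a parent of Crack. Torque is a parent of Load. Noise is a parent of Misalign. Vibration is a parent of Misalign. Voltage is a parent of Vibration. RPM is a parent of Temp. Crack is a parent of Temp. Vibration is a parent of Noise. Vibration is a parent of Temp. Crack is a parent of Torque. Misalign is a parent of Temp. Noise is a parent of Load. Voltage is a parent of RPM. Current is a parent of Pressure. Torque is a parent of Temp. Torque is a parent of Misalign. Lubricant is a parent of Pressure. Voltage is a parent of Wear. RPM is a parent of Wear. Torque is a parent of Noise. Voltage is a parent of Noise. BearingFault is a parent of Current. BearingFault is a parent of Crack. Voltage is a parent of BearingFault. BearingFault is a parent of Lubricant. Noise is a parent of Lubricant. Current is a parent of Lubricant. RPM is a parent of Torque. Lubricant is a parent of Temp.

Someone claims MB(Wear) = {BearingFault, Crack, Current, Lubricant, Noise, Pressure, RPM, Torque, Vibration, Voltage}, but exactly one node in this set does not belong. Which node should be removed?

Pa(Wear) = {RPM, Voltage}.
Wear's children: Current, Lubricant, Torque.
Parents of each child, excluding Wear:
  Torque's other parents are Crack, RPM.
  Current's other parent is BearingFault.
  Lubricant's other parents are BearingFault, Crack, Current, Noise, RPM, Torque, Vibration.
MB(Wear) = {BearingFault, Crack, Current, Lubricant, Noise, RPM, Torque, Vibration, Voltage}.
Pressure is neither a parent, child, nor co-parent of Wear, so it does not belong.

Pressure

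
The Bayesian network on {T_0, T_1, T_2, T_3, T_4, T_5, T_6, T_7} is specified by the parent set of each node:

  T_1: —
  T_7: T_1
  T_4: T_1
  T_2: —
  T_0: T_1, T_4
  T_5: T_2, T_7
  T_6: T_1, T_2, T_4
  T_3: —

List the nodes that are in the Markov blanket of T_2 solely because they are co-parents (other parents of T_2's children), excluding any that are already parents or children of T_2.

Children of T_2: T_5, T_6.
  parents(T_5) \ {T_2} = {T_7}.
  parents(T_6) \ {T_2} = {T_1, T_4}.
Excluding nodes already adjacent to T_2 (T_5, T_6), the co-parent-only contribution is {T_1, T_4, T_7}.

{T_1, T_4, T_7}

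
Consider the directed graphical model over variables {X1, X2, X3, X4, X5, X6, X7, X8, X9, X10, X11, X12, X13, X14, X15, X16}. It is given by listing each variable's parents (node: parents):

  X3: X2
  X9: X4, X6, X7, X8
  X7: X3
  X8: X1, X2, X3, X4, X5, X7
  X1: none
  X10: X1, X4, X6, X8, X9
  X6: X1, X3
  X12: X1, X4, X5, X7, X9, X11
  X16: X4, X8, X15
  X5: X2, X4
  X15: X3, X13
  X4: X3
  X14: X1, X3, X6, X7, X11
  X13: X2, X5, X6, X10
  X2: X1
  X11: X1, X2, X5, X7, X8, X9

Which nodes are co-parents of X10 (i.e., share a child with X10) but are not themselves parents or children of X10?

{X2, X5}

Children of X10: X13.
  X13: X2, X5, X6
Excluding nodes already adjacent to X10 (X1, X4, X6, X8, X9, X13), the co-parent-only contribution is {X2, X5}.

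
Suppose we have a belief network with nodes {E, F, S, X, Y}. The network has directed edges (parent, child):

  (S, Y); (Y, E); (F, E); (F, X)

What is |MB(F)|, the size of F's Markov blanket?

3

A node's Markov blanket = Pa ∪ Ch ∪ (parents of Ch other than the node itself).
Pa(F) = {}.
F's children: E, X.
For each child, the remaining parents (spouses of F):
  E: Y
  X: —
MB(F) = {E, X, Y}, which has 3 nodes.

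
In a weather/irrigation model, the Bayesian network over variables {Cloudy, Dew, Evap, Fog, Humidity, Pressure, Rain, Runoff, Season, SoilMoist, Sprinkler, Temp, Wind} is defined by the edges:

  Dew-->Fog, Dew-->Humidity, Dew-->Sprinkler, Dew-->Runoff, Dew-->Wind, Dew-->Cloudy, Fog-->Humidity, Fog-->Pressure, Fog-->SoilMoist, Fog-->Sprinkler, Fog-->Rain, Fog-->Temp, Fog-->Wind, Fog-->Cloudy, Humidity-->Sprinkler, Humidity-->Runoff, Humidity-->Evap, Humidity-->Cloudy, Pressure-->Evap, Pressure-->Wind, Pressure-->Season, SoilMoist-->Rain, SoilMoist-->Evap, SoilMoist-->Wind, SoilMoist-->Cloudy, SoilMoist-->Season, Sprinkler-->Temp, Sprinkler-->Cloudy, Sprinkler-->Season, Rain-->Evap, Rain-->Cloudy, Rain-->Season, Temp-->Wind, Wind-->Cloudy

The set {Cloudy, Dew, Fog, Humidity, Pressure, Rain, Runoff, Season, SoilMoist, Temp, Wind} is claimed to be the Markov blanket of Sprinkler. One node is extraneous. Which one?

Runoff

By definition, MB(Sprinkler) is built from Sprinkler's parents, Sprinkler's children, and the co-parents of Sprinkler.
Parents of Sprinkler: Dew, Fog, Humidity.
Sprinkler's children: Cloudy, Season, Temp.
Parents of each child, excluding Sprinkler:
  Temp's other parent is Fog.
  Cloudy also has parents Dew, Fog, Humidity, Rain, SoilMoist, Wind.
  parents(Season) \ {Sprinkler} = {Pressure, Rain, SoilMoist}.
MB(Sprinkler) = {Cloudy, Dew, Fog, Humidity, Pressure, Rain, Season, SoilMoist, Temp, Wind}.
Runoff is neither a parent, child, nor co-parent of Sprinkler, so it does not belong.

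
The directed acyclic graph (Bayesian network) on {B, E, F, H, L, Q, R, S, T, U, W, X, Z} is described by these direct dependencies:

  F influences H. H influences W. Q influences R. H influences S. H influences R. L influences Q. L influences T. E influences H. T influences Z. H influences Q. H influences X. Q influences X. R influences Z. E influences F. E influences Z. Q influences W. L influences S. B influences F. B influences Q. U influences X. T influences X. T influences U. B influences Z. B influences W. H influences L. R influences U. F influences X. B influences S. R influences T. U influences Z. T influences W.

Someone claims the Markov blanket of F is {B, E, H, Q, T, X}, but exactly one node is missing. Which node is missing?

U

A node's Markov blanket = Pa ∪ Ch ∪ (parents of Ch other than the node itself).
F has parents B, E.
Children of F: H, X.
Other parents of F's children:
  parents(H) \ {F} = {E}.
  parents(X) \ {F} = {H, Q, T, U}.
MB(F) = {B, E, H, Q, T, U, X}.
Comparing with the claimed set, U is missing.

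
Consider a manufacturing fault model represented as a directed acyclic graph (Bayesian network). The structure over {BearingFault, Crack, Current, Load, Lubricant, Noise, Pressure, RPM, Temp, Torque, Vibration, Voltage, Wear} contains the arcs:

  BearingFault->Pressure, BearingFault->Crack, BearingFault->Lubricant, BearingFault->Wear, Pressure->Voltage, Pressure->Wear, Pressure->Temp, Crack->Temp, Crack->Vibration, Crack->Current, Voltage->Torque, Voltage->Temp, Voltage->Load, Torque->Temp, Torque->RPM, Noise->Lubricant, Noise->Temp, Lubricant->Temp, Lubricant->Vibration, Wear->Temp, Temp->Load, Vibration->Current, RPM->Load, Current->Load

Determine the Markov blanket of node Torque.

The Markov blanket of a node is its parents, its children, and the other parents of its children.
Torque's children: RPM, Temp.
Torque has parent Voltage.
For each child, the remaining parents (spouses of Torque):
  Temp: Crack, Lubricant, Noise, Pressure, Voltage, Wear
  RPM: —
So the Markov blanket of Torque is {Crack, Lubricant, Noise, Pressure, RPM, Temp, Voltage, Wear}.

{Crack, Lubricant, Noise, Pressure, RPM, Temp, Voltage, Wear}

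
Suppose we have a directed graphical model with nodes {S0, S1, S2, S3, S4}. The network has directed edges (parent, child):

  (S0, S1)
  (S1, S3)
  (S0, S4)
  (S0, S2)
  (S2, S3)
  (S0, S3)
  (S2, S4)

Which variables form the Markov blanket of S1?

Recall MB(v) = parents ∪ children ∪ spouses, where spouses are the other parents of v's children.
S1 has child S3.
Pa(S1) = {S0}.
Co-parents of S1 (other parents of its children):
  S3: S0, S2
Taking the union gives {S0, S2, S3}.

{S0, S2, S3}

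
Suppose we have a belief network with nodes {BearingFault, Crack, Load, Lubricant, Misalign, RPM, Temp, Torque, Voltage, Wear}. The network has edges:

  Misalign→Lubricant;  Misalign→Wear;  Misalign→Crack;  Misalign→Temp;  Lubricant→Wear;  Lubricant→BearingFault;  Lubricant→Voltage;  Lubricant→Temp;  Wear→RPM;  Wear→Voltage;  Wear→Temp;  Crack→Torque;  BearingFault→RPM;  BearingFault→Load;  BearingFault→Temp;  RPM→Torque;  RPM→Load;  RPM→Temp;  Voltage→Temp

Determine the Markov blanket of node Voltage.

The Markov blanket of a node is its parents, its children, and the other parents of its children.
Parents of Voltage: Lubricant, Wear.
Voltage has child Temp.
Parents of each child, excluding Voltage:
  Temp: BearingFault, Lubricant, Misalign, RPM, Wear
Taking the union gives {BearingFault, Lubricant, Misalign, RPM, Temp, Wear}.

{BearingFault, Lubricant, Misalign, RPM, Temp, Wear}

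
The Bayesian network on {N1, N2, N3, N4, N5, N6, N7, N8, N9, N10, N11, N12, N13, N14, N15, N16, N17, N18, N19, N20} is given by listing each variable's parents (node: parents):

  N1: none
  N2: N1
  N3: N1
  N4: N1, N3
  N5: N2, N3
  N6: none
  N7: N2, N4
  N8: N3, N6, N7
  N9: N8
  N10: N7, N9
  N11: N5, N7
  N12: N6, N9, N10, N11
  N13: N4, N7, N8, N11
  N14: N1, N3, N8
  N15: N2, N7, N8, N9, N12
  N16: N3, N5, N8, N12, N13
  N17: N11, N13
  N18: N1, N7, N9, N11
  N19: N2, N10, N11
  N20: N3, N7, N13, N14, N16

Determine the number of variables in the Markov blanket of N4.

By definition, MB(N4) is built from N4's parents, N4's children, and the co-parents of N4.
N4's parents: N1, N3.
N4 has children N7, N13.
For each child, the remaining parents (spouses of N4):
  N7: N2
  N13: N7, N8, N11
MB(N4) = {N1, N2, N3, N7, N8, N11, N13}, which has 7 nodes.

7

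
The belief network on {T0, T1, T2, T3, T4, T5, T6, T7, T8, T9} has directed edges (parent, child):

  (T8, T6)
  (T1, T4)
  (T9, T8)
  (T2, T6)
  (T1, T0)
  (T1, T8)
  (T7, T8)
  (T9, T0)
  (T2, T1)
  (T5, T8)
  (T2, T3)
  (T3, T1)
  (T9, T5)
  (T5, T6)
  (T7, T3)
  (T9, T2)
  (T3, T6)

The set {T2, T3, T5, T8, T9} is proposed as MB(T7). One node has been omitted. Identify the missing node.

T1

Recall MB(v) = parents ∪ children ∪ spouses, where spouses are the other parents of v's children.
T7's parents: none.
T7's children: T3, T8.
Co-parents of T7 (other parents of its children):
  T3: T2
  T8: T1, T5, T9
MB(T7) = {T1, T2, T3, T5, T8, T9}.
Comparing with the claimed set, T1 is missing.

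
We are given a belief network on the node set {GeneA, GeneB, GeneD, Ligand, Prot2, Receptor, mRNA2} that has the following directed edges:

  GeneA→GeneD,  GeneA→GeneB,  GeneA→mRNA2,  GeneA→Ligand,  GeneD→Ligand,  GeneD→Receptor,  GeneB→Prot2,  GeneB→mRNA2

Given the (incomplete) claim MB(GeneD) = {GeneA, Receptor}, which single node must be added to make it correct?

Ligand

By definition, MB(GeneD) is built from GeneD's parents, GeneD's children, and the co-parents of GeneD.
Ch(GeneD) = {Ligand, Receptor}.
Parents of GeneD: GeneA.
For each child, the remaining parents (spouses of GeneD):
  Ligand: GeneA
  Receptor: —
MB(GeneD) = {GeneA, Ligand, Receptor}.
Comparing with the claimed set, Ligand is missing.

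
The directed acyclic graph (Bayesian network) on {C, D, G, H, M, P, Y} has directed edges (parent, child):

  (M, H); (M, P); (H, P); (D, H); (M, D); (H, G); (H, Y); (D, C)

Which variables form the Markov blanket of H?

Parents of H: D, M.
H's children: G, P, Y.
For each child, the remaining parents (spouses of H):
  G has no other parent.
  P also has parent M.
  Y has no other parent.
So the Markov blanket of H is {D, G, M, P, Y}.

{D, G, M, P, Y}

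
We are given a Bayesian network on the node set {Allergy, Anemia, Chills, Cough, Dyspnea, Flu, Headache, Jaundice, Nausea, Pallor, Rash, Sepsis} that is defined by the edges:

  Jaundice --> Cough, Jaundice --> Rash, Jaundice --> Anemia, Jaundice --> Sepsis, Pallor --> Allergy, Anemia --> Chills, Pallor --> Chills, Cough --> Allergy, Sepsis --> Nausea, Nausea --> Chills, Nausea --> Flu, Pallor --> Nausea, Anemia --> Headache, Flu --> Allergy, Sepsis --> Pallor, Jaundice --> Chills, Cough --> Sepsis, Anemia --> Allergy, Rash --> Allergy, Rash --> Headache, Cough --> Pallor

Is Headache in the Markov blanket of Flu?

No

Flu has parent Nausea.
Children of Flu: Allergy.
Co-parents of Flu (other parents of its children):
  parents(Allergy) \ {Flu} = {Anemia, Cough, Pallor, Rash}.
MB(Flu) = {Allergy, Anemia, Cough, Nausea, Pallor, Rash}; Headache is not in this set.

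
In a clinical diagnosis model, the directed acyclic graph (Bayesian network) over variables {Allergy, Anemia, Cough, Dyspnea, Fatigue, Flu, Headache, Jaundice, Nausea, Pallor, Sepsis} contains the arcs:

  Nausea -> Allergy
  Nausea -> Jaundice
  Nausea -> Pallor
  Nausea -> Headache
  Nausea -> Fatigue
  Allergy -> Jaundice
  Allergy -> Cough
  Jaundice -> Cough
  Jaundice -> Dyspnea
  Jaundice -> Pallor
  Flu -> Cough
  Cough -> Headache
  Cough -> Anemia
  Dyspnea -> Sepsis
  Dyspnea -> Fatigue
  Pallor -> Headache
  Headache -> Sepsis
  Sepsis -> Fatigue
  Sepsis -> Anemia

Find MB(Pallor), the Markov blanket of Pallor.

{Cough, Headache, Jaundice, Nausea}

The Markov blanket of a node is its parents, its children, and the other parents of its children.
Parents of Pallor: Jaundice, Nausea.
Pallor's children: Headache.
Co-parents of Pallor (other parents of its children):
  Headache's other parents are Cough, Nausea.
Union: {Jaundice, Nausea} ∪ {Headache} ∪ {Cough, Nausea} = {Cough, Headache, Jaundice, Nausea}.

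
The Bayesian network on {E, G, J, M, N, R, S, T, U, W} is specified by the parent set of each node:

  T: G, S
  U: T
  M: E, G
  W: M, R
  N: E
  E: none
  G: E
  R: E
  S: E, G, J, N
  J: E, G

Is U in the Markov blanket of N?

No

N's parents: E.
N has child S.
Co-parents of N (other parents of its children):
  S's other parents are E, G, J.
MB(N) = {E, G, J, S}; U is not in this set.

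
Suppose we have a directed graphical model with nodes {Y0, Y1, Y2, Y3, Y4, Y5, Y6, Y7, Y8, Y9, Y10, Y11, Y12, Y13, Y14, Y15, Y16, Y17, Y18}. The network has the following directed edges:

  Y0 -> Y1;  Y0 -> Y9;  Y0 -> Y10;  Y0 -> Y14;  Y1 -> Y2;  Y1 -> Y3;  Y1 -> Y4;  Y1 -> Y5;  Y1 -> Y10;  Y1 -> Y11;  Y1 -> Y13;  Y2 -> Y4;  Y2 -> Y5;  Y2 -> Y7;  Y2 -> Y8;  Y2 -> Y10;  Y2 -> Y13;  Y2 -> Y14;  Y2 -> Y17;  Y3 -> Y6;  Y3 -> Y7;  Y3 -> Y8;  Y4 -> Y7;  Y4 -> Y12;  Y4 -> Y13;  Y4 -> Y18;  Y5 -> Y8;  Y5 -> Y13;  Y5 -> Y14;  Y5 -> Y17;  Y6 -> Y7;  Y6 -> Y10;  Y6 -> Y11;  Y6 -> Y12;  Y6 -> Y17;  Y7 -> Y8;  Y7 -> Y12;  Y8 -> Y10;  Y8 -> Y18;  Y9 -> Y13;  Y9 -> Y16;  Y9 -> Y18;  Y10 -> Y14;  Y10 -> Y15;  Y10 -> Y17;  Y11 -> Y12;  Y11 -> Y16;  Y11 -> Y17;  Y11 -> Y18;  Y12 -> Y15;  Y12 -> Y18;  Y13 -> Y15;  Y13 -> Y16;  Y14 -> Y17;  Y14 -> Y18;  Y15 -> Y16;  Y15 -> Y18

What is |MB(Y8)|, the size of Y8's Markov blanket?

Y8 has parents Y2, Y3, Y5, Y7.
Y8's children: Y10, Y18.
Co-parents of Y8 (other parents of its children):
  parents(Y10) \ {Y8} = {Y0, Y1, Y2, Y6}.
  Y18's other parents are Y4, Y9, Y11, Y12, Y14, Y15.
MB(Y8) = {Y0, Y1, Y2, Y3, Y4, Y5, Y6, Y7, Y9, Y10, Y11, Y12, Y14, Y15, Y18}, which has 15 nodes.

15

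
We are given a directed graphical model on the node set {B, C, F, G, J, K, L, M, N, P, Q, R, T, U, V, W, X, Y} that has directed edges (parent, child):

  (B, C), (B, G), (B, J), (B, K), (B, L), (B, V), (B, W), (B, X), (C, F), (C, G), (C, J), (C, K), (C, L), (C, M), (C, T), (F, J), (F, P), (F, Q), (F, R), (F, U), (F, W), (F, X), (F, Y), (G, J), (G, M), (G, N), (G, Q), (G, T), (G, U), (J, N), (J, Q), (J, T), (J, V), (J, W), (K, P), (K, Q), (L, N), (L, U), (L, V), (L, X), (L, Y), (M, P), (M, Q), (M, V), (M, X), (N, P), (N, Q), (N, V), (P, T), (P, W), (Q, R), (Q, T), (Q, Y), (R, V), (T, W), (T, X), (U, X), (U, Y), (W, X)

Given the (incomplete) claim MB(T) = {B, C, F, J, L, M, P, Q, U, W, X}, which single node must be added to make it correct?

G

By definition, MB(T) is built from T's parents, T's children, and the co-parents of T.
Children of T: W, X.
T has parents C, G, J, P, Q.
Co-parents of T (other parents of its children):
  parents(W) \ {T} = {B, F, J, P}.
  X also has parents B, F, L, M, U, W.
MB(T) = {B, C, F, G, J, L, M, P, Q, U, W, X}.
Comparing with the claimed set, G is missing.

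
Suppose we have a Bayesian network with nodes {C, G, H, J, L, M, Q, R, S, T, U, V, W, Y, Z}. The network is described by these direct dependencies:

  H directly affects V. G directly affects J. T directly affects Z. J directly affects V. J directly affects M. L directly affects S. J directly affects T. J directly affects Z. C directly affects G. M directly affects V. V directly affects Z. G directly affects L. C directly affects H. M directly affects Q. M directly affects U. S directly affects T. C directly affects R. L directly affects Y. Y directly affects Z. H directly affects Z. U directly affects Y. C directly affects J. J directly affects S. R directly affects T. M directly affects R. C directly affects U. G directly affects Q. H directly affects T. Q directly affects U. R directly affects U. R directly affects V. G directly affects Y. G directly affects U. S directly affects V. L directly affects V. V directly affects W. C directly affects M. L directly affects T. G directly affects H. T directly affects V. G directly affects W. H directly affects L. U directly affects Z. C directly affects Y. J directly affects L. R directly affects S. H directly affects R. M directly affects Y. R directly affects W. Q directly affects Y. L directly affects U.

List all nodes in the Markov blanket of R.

{C, G, H, J, L, M, Q, S, T, U, V, W}

The Markov blanket of a node is its parents, its children, and the other parents of its children.
Children of R: S, T, U, V, W.
R's parents: C, H, M.
For each child, the remaining parents (spouses of R):
  S also has parents J, L.
  parents(T) \ {R} = {H, J, L, S}.
  U also has parents C, G, L, M, Q.
  V also has parents H, J, L, M, S, T.
  W's other parents are G, V.
Taking the union gives {C, G, H, J, L, M, Q, S, T, U, V, W}.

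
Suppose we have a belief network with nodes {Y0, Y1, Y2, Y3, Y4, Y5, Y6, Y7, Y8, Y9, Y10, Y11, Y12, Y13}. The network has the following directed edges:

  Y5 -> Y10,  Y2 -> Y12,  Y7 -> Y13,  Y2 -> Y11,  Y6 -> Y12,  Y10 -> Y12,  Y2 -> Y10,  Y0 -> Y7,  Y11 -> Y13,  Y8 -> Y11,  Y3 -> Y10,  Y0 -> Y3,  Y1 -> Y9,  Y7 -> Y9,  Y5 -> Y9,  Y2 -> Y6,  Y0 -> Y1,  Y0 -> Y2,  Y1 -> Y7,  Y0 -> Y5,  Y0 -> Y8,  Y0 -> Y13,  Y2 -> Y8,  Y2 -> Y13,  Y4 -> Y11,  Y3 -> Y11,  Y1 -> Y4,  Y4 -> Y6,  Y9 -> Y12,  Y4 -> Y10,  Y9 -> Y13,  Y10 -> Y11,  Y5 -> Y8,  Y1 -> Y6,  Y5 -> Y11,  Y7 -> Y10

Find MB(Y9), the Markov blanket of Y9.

{Y0, Y1, Y2, Y5, Y6, Y7, Y10, Y11, Y12, Y13}

Pa(Y9) = {Y1, Y5, Y7}.
Ch(Y9) = {Y12, Y13}.
For each child, the remaining parents (spouses of Y9):
  Y12 also has parents Y2, Y6, Y10.
  Y13's other parents are Y0, Y2, Y7, Y11.
Taking the union gives {Y0, Y1, Y2, Y5, Y6, Y7, Y10, Y11, Y12, Y13}.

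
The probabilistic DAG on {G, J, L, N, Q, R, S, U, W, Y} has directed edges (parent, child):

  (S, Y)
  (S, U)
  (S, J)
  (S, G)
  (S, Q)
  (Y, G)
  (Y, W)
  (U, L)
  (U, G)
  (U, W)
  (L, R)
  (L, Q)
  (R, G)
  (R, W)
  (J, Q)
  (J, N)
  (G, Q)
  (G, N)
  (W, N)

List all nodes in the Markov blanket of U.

Recall MB(v) = parents ∪ children ∪ spouses, where spouses are the other parents of v's children.
U's children: G, L, W.
Pa(U) = {S}.
Parents of each child, excluding U:
  L has no other parent.
  G's other parents are R, S, Y.
  parents(W) \ {U} = {R, Y}.
Taking the union gives {G, L, R, S, W, Y}.

{G, L, R, S, W, Y}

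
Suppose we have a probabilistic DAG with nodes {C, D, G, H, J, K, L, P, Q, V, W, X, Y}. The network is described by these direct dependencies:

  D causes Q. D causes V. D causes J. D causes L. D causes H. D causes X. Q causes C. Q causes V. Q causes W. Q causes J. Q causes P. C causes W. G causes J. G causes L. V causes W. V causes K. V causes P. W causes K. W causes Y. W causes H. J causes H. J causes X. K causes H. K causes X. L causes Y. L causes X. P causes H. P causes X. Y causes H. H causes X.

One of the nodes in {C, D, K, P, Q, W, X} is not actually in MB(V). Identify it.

X

Recall MB(v) = parents ∪ children ∪ spouses, where spouses are the other parents of v's children.
Parents of V: D, Q.
Children of V: K, P, W.
Co-parents of V (other parents of its children):
  W also has parents C, Q.
  parents(K) \ {V} = {W}.
  P also has parent Q.
MB(V) = {C, D, K, P, Q, W}.
X is neither a parent, child, nor co-parent of V, so it does not belong.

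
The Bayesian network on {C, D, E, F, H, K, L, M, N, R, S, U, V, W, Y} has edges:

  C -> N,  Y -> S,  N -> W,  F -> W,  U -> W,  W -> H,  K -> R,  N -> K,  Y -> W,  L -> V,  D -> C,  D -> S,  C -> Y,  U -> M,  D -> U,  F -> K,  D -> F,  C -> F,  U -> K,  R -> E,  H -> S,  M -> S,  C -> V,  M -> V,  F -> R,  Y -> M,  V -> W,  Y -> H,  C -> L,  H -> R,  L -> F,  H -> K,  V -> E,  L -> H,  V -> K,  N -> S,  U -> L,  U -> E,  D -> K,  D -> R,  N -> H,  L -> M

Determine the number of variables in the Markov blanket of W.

By definition, MB(W) is built from W's parents, W's children, and the co-parents of W.
W's children: H.
Parents of W: F, N, U, V, Y.
For each child, the remaining parents (spouses of W):
  H also has parents L, N, Y.
MB(W) = {F, H, L, N, U, V, Y}, which has 7 nodes.

7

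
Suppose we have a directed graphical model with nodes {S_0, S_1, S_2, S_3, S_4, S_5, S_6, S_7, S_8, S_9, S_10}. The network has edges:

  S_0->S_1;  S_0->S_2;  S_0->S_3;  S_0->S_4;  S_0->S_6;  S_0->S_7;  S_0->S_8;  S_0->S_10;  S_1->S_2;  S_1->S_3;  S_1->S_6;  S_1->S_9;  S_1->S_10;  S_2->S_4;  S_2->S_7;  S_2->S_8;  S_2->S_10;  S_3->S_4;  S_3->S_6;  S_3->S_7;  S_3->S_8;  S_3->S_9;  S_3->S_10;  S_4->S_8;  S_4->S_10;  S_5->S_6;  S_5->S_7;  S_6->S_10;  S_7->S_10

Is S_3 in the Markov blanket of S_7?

S_3 is a parent of S_7.
So S_3 ∈ MB(S_7).

Yes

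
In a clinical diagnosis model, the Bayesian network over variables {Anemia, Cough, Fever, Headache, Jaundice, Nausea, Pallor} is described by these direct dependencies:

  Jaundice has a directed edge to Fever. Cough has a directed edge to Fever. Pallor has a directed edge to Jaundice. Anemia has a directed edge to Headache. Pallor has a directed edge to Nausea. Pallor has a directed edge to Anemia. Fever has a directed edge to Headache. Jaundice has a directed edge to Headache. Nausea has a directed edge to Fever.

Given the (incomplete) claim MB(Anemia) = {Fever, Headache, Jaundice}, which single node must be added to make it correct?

Pallor

Recall MB(v) = parents ∪ children ∪ spouses, where spouses are the other parents of v's children.
Anemia's parents: Pallor.
Ch(Anemia) = {Headache}.
Parents of each child, excluding Anemia:
  Headache: Fever, Jaundice
MB(Anemia) = {Fever, Headache, Jaundice, Pallor}.
Comparing with the claimed set, Pallor is missing.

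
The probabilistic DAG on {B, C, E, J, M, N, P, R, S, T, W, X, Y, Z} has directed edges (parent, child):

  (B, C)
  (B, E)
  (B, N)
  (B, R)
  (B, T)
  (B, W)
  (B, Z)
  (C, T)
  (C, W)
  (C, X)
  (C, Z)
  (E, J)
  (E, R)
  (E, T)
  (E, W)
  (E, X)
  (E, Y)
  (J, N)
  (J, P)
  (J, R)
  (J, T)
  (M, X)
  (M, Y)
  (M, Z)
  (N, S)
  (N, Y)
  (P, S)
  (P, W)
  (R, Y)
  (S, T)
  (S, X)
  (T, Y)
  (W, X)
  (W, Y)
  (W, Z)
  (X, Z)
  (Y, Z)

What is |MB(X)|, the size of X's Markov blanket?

The Markov blanket of a node is its parents, its children, and the other parents of its children.
Parents of X: C, E, M, S, W.
X has child Z.
Co-parents of X (other parents of its children):
  parents(Z) \ {X} = {B, C, M, W, Y}.
MB(X) = {B, C, E, M, S, W, Y, Z}, which has 8 nodes.

8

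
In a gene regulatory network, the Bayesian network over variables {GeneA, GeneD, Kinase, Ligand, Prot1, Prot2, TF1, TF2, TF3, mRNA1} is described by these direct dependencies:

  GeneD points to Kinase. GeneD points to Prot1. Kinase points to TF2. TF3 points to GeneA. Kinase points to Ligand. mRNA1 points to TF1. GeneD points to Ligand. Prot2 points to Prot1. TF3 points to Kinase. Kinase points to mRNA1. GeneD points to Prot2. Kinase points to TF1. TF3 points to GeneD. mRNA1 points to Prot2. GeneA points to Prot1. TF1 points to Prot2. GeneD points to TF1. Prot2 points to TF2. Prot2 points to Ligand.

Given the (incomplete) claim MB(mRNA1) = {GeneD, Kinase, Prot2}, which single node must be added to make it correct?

Pa(mRNA1) = {Kinase}.
mRNA1's children: Prot2, TF1.
For each child, the remaining parents (spouses of mRNA1):
  TF1's other parents are GeneD, Kinase.
  Prot2's other parents are GeneD, TF1.
MB(mRNA1) = {GeneD, Kinase, Prot2, TF1}.
Comparing with the claimed set, TF1 is missing.

TF1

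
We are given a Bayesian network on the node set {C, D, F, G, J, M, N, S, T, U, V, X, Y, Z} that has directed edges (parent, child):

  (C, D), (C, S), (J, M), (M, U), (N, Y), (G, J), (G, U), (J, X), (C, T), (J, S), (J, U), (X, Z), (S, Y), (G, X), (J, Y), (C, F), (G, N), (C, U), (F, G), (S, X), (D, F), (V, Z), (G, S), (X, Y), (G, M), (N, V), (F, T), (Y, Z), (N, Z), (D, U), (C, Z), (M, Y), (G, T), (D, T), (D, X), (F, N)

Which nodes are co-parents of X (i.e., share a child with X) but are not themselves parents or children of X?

Children of X: Y, Z.
  Y also has parents J, M, N, S.
  parents(Z) \ {X} = {C, N, V, Y}.
Excluding nodes already adjacent to X (D, G, J, S, Y, Z), the co-parent-only contribution is {C, M, N, V}.

{C, M, N, V}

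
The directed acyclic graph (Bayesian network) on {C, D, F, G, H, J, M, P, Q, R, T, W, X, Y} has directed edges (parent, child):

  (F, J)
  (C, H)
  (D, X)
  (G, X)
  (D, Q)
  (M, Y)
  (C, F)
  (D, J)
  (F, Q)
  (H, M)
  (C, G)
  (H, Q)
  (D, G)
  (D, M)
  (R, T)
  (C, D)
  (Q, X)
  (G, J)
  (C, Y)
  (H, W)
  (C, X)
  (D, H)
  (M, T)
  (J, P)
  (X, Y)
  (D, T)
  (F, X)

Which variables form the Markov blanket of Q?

{C, D, F, G, H, X}

Pa(Q) = {D, F, H}.
Children of Q: X.
For each child, the remaining parents (spouses of Q):
  X: C, D, F, G
Taking the union gives {C, D, F, G, H, X}.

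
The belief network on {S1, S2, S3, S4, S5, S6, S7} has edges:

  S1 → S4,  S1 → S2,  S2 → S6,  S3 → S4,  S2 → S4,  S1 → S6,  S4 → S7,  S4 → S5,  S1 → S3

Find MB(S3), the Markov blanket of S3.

{S1, S2, S4}

Recall MB(v) = parents ∪ children ∪ spouses, where spouses are the other parents of v's children.
S3 has parent S1.
S3 has child S4.
For each child, the remaining parents (spouses of S3):
  S4: S1, S2
MB(S3) = {S1, S2, S4}.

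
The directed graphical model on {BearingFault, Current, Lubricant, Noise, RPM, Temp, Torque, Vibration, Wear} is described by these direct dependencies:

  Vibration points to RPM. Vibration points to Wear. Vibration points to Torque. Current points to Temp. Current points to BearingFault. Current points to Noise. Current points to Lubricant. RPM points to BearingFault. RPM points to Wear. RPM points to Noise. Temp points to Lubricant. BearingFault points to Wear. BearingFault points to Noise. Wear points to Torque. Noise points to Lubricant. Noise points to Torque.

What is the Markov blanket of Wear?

{BearingFault, Noise, RPM, Torque, Vibration}

Children of Wear: Torque.
Wear's parents: BearingFault, RPM, Vibration.
Co-parents of Wear (other parents of its children):
  Torque: Noise, Vibration
MB(Wear) = {BearingFault, Noise, RPM, Torque, Vibration}.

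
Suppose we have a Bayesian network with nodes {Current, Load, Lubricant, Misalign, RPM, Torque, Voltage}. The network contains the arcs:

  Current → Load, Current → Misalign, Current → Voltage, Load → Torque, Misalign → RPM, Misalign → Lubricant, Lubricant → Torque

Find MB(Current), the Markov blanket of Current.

{Load, Misalign, Voltage}

A node's Markov blanket = Pa ∪ Ch ∪ (parents of Ch other than the node itself).
Parents of Current: none.
Ch(Current) = {Load, Misalign, Voltage}.
For each child, the remaining parents (spouses of Current):
  Load has no other parent.
  Misalign: no additional parents.
  Voltage has no other parent.
So the Markov blanket of Current is {Load, Misalign, Voltage}.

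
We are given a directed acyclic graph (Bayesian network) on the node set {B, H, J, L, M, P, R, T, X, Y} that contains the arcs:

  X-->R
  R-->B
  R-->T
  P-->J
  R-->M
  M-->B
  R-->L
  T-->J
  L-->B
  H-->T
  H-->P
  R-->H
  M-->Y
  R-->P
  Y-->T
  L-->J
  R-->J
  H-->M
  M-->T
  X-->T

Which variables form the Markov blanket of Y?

{H, M, R, T, X}

Children of Y: T.
Pa(Y) = {M}.
Co-parents of Y (other parents of its children):
  T also has parents H, M, R, X.
MB(Y) = {H, M, R, T, X}.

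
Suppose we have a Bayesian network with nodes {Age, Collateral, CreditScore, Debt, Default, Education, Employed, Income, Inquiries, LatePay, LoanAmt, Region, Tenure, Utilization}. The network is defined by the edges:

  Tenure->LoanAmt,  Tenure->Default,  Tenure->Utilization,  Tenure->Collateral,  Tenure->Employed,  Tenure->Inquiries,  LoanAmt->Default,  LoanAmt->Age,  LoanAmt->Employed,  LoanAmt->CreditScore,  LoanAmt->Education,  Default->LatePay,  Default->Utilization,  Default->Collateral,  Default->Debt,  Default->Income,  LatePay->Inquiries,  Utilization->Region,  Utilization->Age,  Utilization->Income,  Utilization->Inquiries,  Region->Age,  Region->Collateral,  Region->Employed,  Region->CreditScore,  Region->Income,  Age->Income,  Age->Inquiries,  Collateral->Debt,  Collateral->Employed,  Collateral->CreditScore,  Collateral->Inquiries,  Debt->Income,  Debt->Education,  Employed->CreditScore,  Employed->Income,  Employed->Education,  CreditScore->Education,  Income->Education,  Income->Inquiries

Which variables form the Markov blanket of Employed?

Parents of Employed: Collateral, LoanAmt, Region, Tenure.
Employed's children: CreditScore, Education, Income.
Parents of each child, excluding Employed:
  CreditScore: Collateral, LoanAmt, Region
  Income: Age, Debt, Default, Region, Utilization
  Education: CreditScore, Debt, Income, LoanAmt
Union: {Collateral, LoanAmt, Region, Tenure} ∪ {CreditScore, Education, Income} ∪ {Age, Collateral, CreditScore, Debt, Default, Income, LoanAmt, Region, Utilization} = {Age, Collateral, CreditScore, Debt, Default, Education, Income, LoanAmt, Region, Tenure, Utilization}.

{Age, Collateral, CreditScore, Debt, Default, Education, Income, LoanAmt, Region, Tenure, Utilization}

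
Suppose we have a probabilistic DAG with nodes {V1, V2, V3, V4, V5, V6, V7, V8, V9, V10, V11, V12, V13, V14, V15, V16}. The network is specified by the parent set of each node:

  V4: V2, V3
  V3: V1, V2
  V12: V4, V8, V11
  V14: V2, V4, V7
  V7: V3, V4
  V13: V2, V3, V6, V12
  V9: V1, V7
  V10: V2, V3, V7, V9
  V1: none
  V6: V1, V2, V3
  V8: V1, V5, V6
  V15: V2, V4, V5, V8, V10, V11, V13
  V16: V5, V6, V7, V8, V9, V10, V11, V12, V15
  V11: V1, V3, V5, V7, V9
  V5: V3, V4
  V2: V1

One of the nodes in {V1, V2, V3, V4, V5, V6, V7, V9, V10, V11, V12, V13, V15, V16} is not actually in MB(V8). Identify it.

Recall MB(v) = parents ∪ children ∪ spouses, where spouses are the other parents of v's children.
V8's parents: V1, V5, V6.
Ch(V8) = {V12, V15, V16}.
For each child, the remaining parents (spouses of V8):
  parents(V12) \ {V8} = {V4, V11}.
  parents(V15) \ {V8} = {V2, V4, V5, V10, V11, V13}.
  V16 also has parents V5, V6, V7, V9, V10, V11, V12, V15.
MB(V8) = {V1, V2, V4, V5, V6, V7, V9, V10, V11, V12, V13, V15, V16}.
V3 is neither a parent, child, nor co-parent of V8, so it does not belong.

V3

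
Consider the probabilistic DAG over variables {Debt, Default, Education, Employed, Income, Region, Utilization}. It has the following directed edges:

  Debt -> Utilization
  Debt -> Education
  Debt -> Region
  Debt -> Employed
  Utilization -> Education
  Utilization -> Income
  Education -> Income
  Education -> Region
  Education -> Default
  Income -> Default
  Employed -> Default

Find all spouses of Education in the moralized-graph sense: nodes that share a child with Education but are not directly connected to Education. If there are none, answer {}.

{Employed}

Children of Education: Default, Income, Region.
  Income: Utilization
  Region: Debt
  Default: Employed, Income
Excluding nodes already adjacent to Education (Debt, Default, Income, Region, Utilization), the co-parent-only contribution is {Employed}.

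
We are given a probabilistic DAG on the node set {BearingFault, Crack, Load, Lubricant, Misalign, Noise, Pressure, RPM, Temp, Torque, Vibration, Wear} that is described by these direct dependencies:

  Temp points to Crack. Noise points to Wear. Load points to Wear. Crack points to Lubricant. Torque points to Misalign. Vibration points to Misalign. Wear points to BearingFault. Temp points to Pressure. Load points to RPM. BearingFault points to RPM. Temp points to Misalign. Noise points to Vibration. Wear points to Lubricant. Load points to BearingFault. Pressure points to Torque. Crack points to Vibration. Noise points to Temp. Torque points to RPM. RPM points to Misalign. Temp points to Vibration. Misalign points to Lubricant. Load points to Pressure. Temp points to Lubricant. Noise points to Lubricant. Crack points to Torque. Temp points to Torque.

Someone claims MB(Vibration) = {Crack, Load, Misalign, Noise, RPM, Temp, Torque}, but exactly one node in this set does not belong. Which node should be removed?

Load

A node's Markov blanket = Pa ∪ Ch ∪ (parents of Ch other than the node itself).
Parents of Vibration: Crack, Noise, Temp.
Vibration's children: Misalign.
For each child, the remaining parents (spouses of Vibration):
  Misalign: RPM, Temp, Torque
MB(Vibration) = {Crack, Misalign, Noise, RPM, Temp, Torque}.
Load is neither a parent, child, nor co-parent of Vibration, so it does not belong.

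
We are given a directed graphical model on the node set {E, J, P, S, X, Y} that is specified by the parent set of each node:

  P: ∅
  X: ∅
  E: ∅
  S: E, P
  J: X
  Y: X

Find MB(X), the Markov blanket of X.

{J, Y}

X's children: J, Y.
Parents of X: none.
Co-parents of X (other parents of its children):
  J: no additional parents.
  Y has no other parent.
Union: {} ∪ {J, Y} ∪ {} = {J, Y}.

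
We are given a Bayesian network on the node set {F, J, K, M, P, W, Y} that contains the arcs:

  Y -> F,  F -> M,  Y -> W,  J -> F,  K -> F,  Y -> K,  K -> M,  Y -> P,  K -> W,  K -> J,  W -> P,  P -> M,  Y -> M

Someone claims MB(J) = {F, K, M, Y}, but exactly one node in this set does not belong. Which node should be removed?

M

By definition, MB(J) is built from J's parents, J's children, and the co-parents of J.
Ch(J) = {F}.
Pa(J) = {K}.
For each child, the remaining parents (spouses of J):
  parents(F) \ {J} = {K, Y}.
MB(J) = {F, K, Y}.
M is neither a parent, child, nor co-parent of J, so it does not belong.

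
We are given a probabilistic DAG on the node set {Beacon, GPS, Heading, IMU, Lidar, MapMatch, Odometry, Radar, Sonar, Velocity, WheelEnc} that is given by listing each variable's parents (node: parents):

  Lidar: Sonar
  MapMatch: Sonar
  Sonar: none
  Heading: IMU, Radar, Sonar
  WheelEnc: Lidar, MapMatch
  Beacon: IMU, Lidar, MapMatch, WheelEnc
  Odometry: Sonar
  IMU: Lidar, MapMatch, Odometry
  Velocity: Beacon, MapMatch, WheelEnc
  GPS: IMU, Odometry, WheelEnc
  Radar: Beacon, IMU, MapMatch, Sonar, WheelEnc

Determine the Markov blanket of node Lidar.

{Beacon, IMU, MapMatch, Odometry, Sonar, WheelEnc}

A node's Markov blanket = Pa ∪ Ch ∪ (parents of Ch other than the node itself).
Parents of Lidar: Sonar.
Children of Lidar: Beacon, IMU, WheelEnc.
Other parents of Lidar's children:
  WheelEnc: MapMatch
  IMU: MapMatch, Odometry
  Beacon: IMU, MapMatch, WheelEnc
So the Markov blanket of Lidar is {Beacon, IMU, MapMatch, Odometry, Sonar, WheelEnc}.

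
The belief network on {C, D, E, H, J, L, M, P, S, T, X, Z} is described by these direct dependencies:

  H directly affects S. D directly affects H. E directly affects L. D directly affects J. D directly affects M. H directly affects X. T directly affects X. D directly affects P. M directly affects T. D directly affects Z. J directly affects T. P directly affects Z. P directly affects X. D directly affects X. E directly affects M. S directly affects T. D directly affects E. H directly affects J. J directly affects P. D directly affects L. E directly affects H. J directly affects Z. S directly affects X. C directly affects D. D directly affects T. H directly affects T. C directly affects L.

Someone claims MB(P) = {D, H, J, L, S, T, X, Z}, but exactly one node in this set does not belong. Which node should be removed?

P's parents: D, J.
P has children X, Z.
Other parents of P's children:
  parents(X) \ {P} = {D, H, S, T}.
  Z also has parents D, J.
MB(P) = {D, H, J, S, T, X, Z}.
L is neither a parent, child, nor co-parent of P, so it does not belong.

L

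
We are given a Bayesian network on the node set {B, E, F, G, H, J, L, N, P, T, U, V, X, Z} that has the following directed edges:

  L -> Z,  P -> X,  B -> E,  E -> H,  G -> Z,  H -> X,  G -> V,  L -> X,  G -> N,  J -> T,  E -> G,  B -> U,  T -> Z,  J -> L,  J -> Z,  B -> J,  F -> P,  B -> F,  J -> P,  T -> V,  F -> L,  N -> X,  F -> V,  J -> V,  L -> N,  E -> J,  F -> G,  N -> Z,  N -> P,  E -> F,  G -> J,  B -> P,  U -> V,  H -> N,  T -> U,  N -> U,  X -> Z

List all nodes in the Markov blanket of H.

Parents of H: E.
Ch(H) = {N, X}.
Co-parents of H (other parents of its children):
  N's other parents are G, L.
  parents(X) \ {H} = {L, N, P}.
Union: {E} ∪ {N, X} ∪ {G, L, N, P} = {E, G, L, N, P, X}.

{E, G, L, N, P, X}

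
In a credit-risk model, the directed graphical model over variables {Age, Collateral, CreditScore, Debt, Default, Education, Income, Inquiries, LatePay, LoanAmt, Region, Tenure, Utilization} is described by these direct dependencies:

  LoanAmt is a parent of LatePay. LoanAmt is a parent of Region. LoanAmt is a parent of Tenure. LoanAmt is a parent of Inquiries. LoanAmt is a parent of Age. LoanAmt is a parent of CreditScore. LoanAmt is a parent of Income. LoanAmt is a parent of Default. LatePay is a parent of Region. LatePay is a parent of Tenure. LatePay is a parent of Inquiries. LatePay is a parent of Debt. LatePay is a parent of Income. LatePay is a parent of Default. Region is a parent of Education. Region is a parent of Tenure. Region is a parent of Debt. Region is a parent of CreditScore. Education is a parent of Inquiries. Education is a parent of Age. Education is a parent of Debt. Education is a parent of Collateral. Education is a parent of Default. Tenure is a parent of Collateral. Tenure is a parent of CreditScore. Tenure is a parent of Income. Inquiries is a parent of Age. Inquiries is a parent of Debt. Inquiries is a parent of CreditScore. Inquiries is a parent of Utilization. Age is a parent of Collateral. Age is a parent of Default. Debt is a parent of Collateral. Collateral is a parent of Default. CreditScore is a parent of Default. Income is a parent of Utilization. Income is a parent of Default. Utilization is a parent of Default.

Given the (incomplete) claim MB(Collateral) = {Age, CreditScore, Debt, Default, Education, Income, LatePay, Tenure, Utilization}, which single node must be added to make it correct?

LoanAmt

A node's Markov blanket = Pa ∪ Ch ∪ (parents of Ch other than the node itself).
Pa(Collateral) = {Age, Debt, Education, Tenure}.
Children of Collateral: Default.
Other parents of Collateral's children:
  Default also has parents Age, CreditScore, Education, Income, LatePay, LoanAmt, Utilization.
MB(Collateral) = {Age, CreditScore, Debt, Default, Education, Income, LatePay, LoanAmt, Tenure, Utilization}.
Comparing with the claimed set, LoanAmt is missing.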